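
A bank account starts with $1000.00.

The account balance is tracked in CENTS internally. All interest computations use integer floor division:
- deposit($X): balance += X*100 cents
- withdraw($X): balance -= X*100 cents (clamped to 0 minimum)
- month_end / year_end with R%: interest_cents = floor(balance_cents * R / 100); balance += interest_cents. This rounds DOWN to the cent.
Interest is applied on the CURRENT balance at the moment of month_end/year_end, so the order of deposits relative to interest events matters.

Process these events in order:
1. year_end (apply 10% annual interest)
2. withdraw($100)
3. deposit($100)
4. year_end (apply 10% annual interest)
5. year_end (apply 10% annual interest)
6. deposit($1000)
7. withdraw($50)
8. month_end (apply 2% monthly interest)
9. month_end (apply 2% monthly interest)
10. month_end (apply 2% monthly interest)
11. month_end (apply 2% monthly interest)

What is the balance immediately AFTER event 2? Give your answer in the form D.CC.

After 1 (year_end (apply 10% annual interest)): balance=$1100.00 total_interest=$100.00
After 2 (withdraw($100)): balance=$1000.00 total_interest=$100.00

Answer: 1000.00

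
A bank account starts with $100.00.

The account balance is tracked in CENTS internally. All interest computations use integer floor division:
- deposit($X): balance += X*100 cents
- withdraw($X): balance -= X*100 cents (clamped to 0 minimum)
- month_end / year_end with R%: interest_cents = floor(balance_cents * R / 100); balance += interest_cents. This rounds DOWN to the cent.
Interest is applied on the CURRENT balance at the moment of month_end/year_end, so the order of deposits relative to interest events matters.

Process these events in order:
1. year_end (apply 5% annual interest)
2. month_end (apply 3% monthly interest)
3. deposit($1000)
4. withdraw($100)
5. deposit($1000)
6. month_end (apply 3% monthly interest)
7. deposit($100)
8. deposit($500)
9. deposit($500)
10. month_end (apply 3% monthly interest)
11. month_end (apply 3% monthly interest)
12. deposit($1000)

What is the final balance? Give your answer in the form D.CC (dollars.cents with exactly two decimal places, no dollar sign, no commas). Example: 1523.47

Answer: 4361.34

Derivation:
After 1 (year_end (apply 5% annual interest)): balance=$105.00 total_interest=$5.00
After 2 (month_end (apply 3% monthly interest)): balance=$108.15 total_interest=$8.15
After 3 (deposit($1000)): balance=$1108.15 total_interest=$8.15
After 4 (withdraw($100)): balance=$1008.15 total_interest=$8.15
After 5 (deposit($1000)): balance=$2008.15 total_interest=$8.15
After 6 (month_end (apply 3% monthly interest)): balance=$2068.39 total_interest=$68.39
After 7 (deposit($100)): balance=$2168.39 total_interest=$68.39
After 8 (deposit($500)): balance=$2668.39 total_interest=$68.39
After 9 (deposit($500)): balance=$3168.39 total_interest=$68.39
After 10 (month_end (apply 3% monthly interest)): balance=$3263.44 total_interest=$163.44
After 11 (month_end (apply 3% monthly interest)): balance=$3361.34 total_interest=$261.34
After 12 (deposit($1000)): balance=$4361.34 total_interest=$261.34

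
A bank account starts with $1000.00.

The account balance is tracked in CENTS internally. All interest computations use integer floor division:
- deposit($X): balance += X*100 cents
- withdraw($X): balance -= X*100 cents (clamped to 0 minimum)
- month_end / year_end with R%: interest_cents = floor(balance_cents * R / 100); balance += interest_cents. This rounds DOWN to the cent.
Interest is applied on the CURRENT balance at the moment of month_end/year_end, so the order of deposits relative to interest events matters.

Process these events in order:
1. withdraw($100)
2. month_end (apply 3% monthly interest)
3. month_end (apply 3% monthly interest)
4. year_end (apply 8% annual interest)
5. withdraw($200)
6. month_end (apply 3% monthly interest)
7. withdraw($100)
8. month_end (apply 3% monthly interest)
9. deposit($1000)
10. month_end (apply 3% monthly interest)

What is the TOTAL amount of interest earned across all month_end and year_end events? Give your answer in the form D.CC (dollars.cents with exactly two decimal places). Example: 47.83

After 1 (withdraw($100)): balance=$900.00 total_interest=$0.00
After 2 (month_end (apply 3% monthly interest)): balance=$927.00 total_interest=$27.00
After 3 (month_end (apply 3% monthly interest)): balance=$954.81 total_interest=$54.81
After 4 (year_end (apply 8% annual interest)): balance=$1031.19 total_interest=$131.19
After 5 (withdraw($200)): balance=$831.19 total_interest=$131.19
After 6 (month_end (apply 3% monthly interest)): balance=$856.12 total_interest=$156.12
After 7 (withdraw($100)): balance=$756.12 total_interest=$156.12
After 8 (month_end (apply 3% monthly interest)): balance=$778.80 total_interest=$178.80
After 9 (deposit($1000)): balance=$1778.80 total_interest=$178.80
After 10 (month_end (apply 3% monthly interest)): balance=$1832.16 total_interest=$232.16

Answer: 232.16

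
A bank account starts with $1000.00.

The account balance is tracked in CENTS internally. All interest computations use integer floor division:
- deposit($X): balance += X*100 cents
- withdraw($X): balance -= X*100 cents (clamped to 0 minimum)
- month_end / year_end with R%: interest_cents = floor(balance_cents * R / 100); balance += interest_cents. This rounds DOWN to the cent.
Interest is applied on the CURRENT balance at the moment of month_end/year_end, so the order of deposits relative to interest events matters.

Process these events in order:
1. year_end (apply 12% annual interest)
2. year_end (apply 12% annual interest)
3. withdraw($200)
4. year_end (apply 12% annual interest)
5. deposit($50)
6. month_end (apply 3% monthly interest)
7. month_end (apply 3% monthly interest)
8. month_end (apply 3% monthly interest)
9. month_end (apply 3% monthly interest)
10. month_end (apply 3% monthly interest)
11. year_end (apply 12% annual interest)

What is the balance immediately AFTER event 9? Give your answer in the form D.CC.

Answer: 1385.39

Derivation:
After 1 (year_end (apply 12% annual interest)): balance=$1120.00 total_interest=$120.00
After 2 (year_end (apply 12% annual interest)): balance=$1254.40 total_interest=$254.40
After 3 (withdraw($200)): balance=$1054.40 total_interest=$254.40
After 4 (year_end (apply 12% annual interest)): balance=$1180.92 total_interest=$380.92
After 5 (deposit($50)): balance=$1230.92 total_interest=$380.92
After 6 (month_end (apply 3% monthly interest)): balance=$1267.84 total_interest=$417.84
After 7 (month_end (apply 3% monthly interest)): balance=$1305.87 total_interest=$455.87
After 8 (month_end (apply 3% monthly interest)): balance=$1345.04 total_interest=$495.04
After 9 (month_end (apply 3% monthly interest)): balance=$1385.39 total_interest=$535.39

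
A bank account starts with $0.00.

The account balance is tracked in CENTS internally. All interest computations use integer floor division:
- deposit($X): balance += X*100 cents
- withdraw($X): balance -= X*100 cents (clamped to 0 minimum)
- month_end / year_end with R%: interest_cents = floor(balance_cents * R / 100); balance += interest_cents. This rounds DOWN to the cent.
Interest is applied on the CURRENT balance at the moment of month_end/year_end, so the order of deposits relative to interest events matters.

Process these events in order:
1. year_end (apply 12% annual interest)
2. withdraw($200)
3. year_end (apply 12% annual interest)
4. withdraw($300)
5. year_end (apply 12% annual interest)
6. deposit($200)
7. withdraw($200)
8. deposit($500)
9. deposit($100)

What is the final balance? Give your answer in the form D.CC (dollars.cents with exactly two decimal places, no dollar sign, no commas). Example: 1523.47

Answer: 600.00

Derivation:
After 1 (year_end (apply 12% annual interest)): balance=$0.00 total_interest=$0.00
After 2 (withdraw($200)): balance=$0.00 total_interest=$0.00
After 3 (year_end (apply 12% annual interest)): balance=$0.00 total_interest=$0.00
After 4 (withdraw($300)): balance=$0.00 total_interest=$0.00
After 5 (year_end (apply 12% annual interest)): balance=$0.00 total_interest=$0.00
After 6 (deposit($200)): balance=$200.00 total_interest=$0.00
After 7 (withdraw($200)): balance=$0.00 total_interest=$0.00
After 8 (deposit($500)): balance=$500.00 total_interest=$0.00
After 9 (deposit($100)): balance=$600.00 total_interest=$0.00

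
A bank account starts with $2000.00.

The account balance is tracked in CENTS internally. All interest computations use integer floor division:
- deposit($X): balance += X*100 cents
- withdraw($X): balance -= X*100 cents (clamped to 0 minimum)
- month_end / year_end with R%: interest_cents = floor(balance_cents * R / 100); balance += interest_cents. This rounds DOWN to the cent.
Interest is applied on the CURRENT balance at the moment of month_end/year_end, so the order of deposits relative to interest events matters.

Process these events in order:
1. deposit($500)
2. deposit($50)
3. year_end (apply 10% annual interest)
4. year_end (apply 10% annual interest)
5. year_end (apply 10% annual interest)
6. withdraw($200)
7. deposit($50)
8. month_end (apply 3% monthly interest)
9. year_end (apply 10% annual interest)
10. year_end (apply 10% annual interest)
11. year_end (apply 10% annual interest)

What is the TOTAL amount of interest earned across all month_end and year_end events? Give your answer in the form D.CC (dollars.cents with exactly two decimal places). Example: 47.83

Answer: 2047.35

Derivation:
After 1 (deposit($500)): balance=$2500.00 total_interest=$0.00
After 2 (deposit($50)): balance=$2550.00 total_interest=$0.00
After 3 (year_end (apply 10% annual interest)): balance=$2805.00 total_interest=$255.00
After 4 (year_end (apply 10% annual interest)): balance=$3085.50 total_interest=$535.50
After 5 (year_end (apply 10% annual interest)): balance=$3394.05 total_interest=$844.05
After 6 (withdraw($200)): balance=$3194.05 total_interest=$844.05
After 7 (deposit($50)): balance=$3244.05 total_interest=$844.05
After 8 (month_end (apply 3% monthly interest)): balance=$3341.37 total_interest=$941.37
After 9 (year_end (apply 10% annual interest)): balance=$3675.50 total_interest=$1275.50
After 10 (year_end (apply 10% annual interest)): balance=$4043.05 total_interest=$1643.05
After 11 (year_end (apply 10% annual interest)): balance=$4447.35 total_interest=$2047.35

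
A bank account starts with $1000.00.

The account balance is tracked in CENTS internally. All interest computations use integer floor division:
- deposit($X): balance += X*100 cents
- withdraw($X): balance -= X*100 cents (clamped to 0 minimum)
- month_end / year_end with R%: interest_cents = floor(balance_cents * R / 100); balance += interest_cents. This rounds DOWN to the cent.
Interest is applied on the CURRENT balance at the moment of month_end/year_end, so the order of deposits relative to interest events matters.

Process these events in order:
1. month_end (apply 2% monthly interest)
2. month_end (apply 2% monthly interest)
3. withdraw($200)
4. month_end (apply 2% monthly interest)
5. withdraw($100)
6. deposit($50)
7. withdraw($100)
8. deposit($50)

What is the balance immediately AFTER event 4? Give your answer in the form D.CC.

After 1 (month_end (apply 2% monthly interest)): balance=$1020.00 total_interest=$20.00
After 2 (month_end (apply 2% monthly interest)): balance=$1040.40 total_interest=$40.40
After 3 (withdraw($200)): balance=$840.40 total_interest=$40.40
After 4 (month_end (apply 2% monthly interest)): balance=$857.20 total_interest=$57.20

Answer: 857.20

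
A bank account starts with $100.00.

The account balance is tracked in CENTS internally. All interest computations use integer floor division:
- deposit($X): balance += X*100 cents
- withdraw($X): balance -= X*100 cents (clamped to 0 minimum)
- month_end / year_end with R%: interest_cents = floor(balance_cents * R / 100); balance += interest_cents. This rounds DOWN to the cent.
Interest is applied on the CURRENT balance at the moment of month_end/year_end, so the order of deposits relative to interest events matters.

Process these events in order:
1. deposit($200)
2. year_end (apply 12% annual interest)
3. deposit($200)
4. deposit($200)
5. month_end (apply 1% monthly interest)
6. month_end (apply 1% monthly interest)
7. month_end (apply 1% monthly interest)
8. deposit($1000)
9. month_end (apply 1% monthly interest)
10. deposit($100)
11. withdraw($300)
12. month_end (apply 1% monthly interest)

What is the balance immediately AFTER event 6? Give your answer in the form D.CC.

After 1 (deposit($200)): balance=$300.00 total_interest=$0.00
After 2 (year_end (apply 12% annual interest)): balance=$336.00 total_interest=$36.00
After 3 (deposit($200)): balance=$536.00 total_interest=$36.00
After 4 (deposit($200)): balance=$736.00 total_interest=$36.00
After 5 (month_end (apply 1% monthly interest)): balance=$743.36 total_interest=$43.36
After 6 (month_end (apply 1% monthly interest)): balance=$750.79 total_interest=$50.79

Answer: 750.79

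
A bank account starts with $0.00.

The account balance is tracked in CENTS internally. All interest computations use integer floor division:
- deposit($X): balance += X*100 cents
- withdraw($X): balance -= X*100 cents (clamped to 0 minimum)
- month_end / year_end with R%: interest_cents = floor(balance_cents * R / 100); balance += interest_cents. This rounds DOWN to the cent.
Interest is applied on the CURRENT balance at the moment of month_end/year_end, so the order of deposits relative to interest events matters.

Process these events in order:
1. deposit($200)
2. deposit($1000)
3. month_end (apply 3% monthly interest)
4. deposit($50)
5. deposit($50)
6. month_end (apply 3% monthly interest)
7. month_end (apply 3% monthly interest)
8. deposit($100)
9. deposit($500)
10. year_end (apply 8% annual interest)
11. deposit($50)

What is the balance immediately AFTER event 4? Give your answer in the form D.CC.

After 1 (deposit($200)): balance=$200.00 total_interest=$0.00
After 2 (deposit($1000)): balance=$1200.00 total_interest=$0.00
After 3 (month_end (apply 3% monthly interest)): balance=$1236.00 total_interest=$36.00
After 4 (deposit($50)): balance=$1286.00 total_interest=$36.00

Answer: 1286.00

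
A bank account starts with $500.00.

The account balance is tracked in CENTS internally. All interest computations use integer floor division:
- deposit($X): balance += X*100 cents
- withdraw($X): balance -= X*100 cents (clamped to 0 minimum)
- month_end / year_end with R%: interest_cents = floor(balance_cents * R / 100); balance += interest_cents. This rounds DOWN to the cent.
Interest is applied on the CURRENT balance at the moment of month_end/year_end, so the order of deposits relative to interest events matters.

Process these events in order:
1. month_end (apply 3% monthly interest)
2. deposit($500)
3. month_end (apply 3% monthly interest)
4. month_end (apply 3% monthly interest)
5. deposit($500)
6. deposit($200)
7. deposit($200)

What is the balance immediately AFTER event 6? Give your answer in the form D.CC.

Answer: 1776.81

Derivation:
After 1 (month_end (apply 3% monthly interest)): balance=$515.00 total_interest=$15.00
After 2 (deposit($500)): balance=$1015.00 total_interest=$15.00
After 3 (month_end (apply 3% monthly interest)): balance=$1045.45 total_interest=$45.45
After 4 (month_end (apply 3% monthly interest)): balance=$1076.81 total_interest=$76.81
After 5 (deposit($500)): balance=$1576.81 total_interest=$76.81
After 6 (deposit($200)): balance=$1776.81 total_interest=$76.81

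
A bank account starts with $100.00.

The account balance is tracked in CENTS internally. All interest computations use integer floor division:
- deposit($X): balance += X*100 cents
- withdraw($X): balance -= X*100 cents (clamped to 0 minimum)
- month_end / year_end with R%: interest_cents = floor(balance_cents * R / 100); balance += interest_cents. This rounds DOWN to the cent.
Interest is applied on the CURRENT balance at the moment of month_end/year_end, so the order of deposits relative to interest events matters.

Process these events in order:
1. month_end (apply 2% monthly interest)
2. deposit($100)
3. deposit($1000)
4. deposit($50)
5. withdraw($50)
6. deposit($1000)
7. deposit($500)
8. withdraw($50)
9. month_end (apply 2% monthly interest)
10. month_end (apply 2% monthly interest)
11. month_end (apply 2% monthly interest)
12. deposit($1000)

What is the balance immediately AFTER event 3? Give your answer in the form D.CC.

Answer: 1202.00

Derivation:
After 1 (month_end (apply 2% monthly interest)): balance=$102.00 total_interest=$2.00
After 2 (deposit($100)): balance=$202.00 total_interest=$2.00
After 3 (deposit($1000)): balance=$1202.00 total_interest=$2.00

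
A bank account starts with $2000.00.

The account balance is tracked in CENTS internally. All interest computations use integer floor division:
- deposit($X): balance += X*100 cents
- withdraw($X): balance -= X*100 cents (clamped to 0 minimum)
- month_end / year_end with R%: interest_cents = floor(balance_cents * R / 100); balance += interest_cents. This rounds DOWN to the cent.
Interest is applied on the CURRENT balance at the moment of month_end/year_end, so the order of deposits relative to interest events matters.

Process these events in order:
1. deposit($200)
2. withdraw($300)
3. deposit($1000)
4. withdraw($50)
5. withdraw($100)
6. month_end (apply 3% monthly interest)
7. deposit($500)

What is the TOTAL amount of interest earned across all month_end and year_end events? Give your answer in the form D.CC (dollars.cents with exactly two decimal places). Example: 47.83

After 1 (deposit($200)): balance=$2200.00 total_interest=$0.00
After 2 (withdraw($300)): balance=$1900.00 total_interest=$0.00
After 3 (deposit($1000)): balance=$2900.00 total_interest=$0.00
After 4 (withdraw($50)): balance=$2850.00 total_interest=$0.00
After 5 (withdraw($100)): balance=$2750.00 total_interest=$0.00
After 6 (month_end (apply 3% monthly interest)): balance=$2832.50 total_interest=$82.50
After 7 (deposit($500)): balance=$3332.50 total_interest=$82.50

Answer: 82.50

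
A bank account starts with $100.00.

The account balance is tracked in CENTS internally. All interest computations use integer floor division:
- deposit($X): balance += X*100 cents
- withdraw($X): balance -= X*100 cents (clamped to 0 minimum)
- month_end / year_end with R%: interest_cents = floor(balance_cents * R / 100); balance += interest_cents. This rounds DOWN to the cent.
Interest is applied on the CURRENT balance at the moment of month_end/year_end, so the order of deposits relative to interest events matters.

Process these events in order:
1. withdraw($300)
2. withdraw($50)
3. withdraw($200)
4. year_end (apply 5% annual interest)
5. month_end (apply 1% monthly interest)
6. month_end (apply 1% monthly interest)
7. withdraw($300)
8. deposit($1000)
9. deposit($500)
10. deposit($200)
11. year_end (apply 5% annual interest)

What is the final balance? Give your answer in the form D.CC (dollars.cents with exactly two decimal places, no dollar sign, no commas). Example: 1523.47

After 1 (withdraw($300)): balance=$0.00 total_interest=$0.00
After 2 (withdraw($50)): balance=$0.00 total_interest=$0.00
After 3 (withdraw($200)): balance=$0.00 total_interest=$0.00
After 4 (year_end (apply 5% annual interest)): balance=$0.00 total_interest=$0.00
After 5 (month_end (apply 1% monthly interest)): balance=$0.00 total_interest=$0.00
After 6 (month_end (apply 1% monthly interest)): balance=$0.00 total_interest=$0.00
After 7 (withdraw($300)): balance=$0.00 total_interest=$0.00
After 8 (deposit($1000)): balance=$1000.00 total_interest=$0.00
After 9 (deposit($500)): balance=$1500.00 total_interest=$0.00
After 10 (deposit($200)): balance=$1700.00 total_interest=$0.00
After 11 (year_end (apply 5% annual interest)): balance=$1785.00 total_interest=$85.00

Answer: 1785.00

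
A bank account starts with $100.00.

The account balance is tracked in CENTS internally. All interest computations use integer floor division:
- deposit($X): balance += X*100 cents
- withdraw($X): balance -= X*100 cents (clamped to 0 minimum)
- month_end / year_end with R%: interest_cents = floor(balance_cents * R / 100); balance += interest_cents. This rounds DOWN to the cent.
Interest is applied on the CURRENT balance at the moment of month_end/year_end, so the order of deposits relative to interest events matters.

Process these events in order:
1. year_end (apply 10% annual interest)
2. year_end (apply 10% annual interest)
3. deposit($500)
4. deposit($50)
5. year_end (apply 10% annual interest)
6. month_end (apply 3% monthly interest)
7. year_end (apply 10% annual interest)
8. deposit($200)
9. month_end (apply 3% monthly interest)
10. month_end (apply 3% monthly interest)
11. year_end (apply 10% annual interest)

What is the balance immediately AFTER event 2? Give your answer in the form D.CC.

Answer: 121.00

Derivation:
After 1 (year_end (apply 10% annual interest)): balance=$110.00 total_interest=$10.00
After 2 (year_end (apply 10% annual interest)): balance=$121.00 total_interest=$21.00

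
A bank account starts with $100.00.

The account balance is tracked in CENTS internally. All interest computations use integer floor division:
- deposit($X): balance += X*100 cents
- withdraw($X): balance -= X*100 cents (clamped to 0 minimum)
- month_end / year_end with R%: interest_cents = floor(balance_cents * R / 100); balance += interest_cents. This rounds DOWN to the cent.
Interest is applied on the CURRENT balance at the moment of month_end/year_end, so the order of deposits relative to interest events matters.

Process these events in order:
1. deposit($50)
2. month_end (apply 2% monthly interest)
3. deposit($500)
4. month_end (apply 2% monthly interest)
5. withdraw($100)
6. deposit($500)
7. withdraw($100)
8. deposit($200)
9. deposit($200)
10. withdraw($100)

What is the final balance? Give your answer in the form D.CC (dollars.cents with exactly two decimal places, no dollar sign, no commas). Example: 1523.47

After 1 (deposit($50)): balance=$150.00 total_interest=$0.00
After 2 (month_end (apply 2% monthly interest)): balance=$153.00 total_interest=$3.00
After 3 (deposit($500)): balance=$653.00 total_interest=$3.00
After 4 (month_end (apply 2% monthly interest)): balance=$666.06 total_interest=$16.06
After 5 (withdraw($100)): balance=$566.06 total_interest=$16.06
After 6 (deposit($500)): balance=$1066.06 total_interest=$16.06
After 7 (withdraw($100)): balance=$966.06 total_interest=$16.06
After 8 (deposit($200)): balance=$1166.06 total_interest=$16.06
After 9 (deposit($200)): balance=$1366.06 total_interest=$16.06
After 10 (withdraw($100)): balance=$1266.06 total_interest=$16.06

Answer: 1266.06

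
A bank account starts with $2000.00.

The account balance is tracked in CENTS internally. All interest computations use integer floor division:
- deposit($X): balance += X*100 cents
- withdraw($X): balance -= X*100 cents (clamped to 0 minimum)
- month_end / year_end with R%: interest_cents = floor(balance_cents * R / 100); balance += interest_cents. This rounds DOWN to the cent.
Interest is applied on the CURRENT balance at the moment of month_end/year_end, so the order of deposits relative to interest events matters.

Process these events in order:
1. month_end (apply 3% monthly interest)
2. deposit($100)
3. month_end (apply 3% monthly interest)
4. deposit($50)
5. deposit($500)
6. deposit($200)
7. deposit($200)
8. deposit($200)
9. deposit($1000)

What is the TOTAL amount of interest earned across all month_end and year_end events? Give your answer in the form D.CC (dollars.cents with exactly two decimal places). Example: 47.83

After 1 (month_end (apply 3% monthly interest)): balance=$2060.00 total_interest=$60.00
After 2 (deposit($100)): balance=$2160.00 total_interest=$60.00
After 3 (month_end (apply 3% monthly interest)): balance=$2224.80 total_interest=$124.80
After 4 (deposit($50)): balance=$2274.80 total_interest=$124.80
After 5 (deposit($500)): balance=$2774.80 total_interest=$124.80
After 6 (deposit($200)): balance=$2974.80 total_interest=$124.80
After 7 (deposit($200)): balance=$3174.80 total_interest=$124.80
After 8 (deposit($200)): balance=$3374.80 total_interest=$124.80
After 9 (deposit($1000)): balance=$4374.80 total_interest=$124.80

Answer: 124.80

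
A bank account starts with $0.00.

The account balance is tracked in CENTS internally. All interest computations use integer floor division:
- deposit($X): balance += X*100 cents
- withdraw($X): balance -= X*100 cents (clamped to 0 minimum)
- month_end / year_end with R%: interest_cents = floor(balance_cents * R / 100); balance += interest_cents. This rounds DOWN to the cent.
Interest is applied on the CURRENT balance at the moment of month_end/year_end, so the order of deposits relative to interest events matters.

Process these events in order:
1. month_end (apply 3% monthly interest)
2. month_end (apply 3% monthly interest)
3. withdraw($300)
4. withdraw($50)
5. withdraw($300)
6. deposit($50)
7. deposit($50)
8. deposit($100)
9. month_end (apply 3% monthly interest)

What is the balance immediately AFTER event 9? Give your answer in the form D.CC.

Answer: 206.00

Derivation:
After 1 (month_end (apply 3% monthly interest)): balance=$0.00 total_interest=$0.00
After 2 (month_end (apply 3% monthly interest)): balance=$0.00 total_interest=$0.00
After 3 (withdraw($300)): balance=$0.00 total_interest=$0.00
After 4 (withdraw($50)): balance=$0.00 total_interest=$0.00
After 5 (withdraw($300)): balance=$0.00 total_interest=$0.00
After 6 (deposit($50)): balance=$50.00 total_interest=$0.00
After 7 (deposit($50)): balance=$100.00 total_interest=$0.00
After 8 (deposit($100)): balance=$200.00 total_interest=$0.00
After 9 (month_end (apply 3% monthly interest)): balance=$206.00 total_interest=$6.00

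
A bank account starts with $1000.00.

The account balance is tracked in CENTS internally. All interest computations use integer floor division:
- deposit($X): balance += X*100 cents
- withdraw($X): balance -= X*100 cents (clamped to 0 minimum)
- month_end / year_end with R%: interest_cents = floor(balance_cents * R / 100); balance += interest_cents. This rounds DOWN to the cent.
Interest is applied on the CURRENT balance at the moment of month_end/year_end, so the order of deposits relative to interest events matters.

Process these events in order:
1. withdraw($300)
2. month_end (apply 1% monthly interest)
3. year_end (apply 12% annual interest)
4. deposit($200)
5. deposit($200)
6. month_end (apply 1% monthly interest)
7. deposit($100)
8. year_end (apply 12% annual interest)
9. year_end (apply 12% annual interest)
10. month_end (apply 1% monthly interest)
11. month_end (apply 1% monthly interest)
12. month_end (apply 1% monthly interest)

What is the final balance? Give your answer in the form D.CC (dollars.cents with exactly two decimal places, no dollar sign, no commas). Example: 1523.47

Answer: 1684.96

Derivation:
After 1 (withdraw($300)): balance=$700.00 total_interest=$0.00
After 2 (month_end (apply 1% monthly interest)): balance=$707.00 total_interest=$7.00
After 3 (year_end (apply 12% annual interest)): balance=$791.84 total_interest=$91.84
After 4 (deposit($200)): balance=$991.84 total_interest=$91.84
After 5 (deposit($200)): balance=$1191.84 total_interest=$91.84
After 6 (month_end (apply 1% monthly interest)): balance=$1203.75 total_interest=$103.75
After 7 (deposit($100)): balance=$1303.75 total_interest=$103.75
After 8 (year_end (apply 12% annual interest)): balance=$1460.20 total_interest=$260.20
After 9 (year_end (apply 12% annual interest)): balance=$1635.42 total_interest=$435.42
After 10 (month_end (apply 1% monthly interest)): balance=$1651.77 total_interest=$451.77
After 11 (month_end (apply 1% monthly interest)): balance=$1668.28 total_interest=$468.28
After 12 (month_end (apply 1% monthly interest)): balance=$1684.96 total_interest=$484.96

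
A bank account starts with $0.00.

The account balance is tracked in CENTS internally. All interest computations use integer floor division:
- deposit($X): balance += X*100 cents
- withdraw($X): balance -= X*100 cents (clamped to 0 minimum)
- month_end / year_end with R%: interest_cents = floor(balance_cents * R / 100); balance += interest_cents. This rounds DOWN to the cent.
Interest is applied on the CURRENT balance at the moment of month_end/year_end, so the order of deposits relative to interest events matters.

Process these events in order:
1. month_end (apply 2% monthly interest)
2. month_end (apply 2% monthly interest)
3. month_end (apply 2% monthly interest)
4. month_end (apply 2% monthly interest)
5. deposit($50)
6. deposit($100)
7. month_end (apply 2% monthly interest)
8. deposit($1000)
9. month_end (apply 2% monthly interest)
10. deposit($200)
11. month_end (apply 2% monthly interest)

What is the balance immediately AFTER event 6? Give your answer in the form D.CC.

After 1 (month_end (apply 2% monthly interest)): balance=$0.00 total_interest=$0.00
After 2 (month_end (apply 2% monthly interest)): balance=$0.00 total_interest=$0.00
After 3 (month_end (apply 2% monthly interest)): balance=$0.00 total_interest=$0.00
After 4 (month_end (apply 2% monthly interest)): balance=$0.00 total_interest=$0.00
After 5 (deposit($50)): balance=$50.00 total_interest=$0.00
After 6 (deposit($100)): balance=$150.00 total_interest=$0.00

Answer: 150.00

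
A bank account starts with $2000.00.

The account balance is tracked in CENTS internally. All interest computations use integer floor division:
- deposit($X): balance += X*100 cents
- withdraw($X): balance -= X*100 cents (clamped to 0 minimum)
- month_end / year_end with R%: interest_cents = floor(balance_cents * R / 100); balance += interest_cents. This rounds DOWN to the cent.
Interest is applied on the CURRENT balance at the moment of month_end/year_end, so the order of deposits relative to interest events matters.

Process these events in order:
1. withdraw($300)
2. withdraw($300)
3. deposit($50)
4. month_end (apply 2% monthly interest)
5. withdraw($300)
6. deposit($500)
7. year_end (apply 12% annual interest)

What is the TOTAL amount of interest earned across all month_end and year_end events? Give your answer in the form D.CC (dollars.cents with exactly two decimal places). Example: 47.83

Answer: 230.48

Derivation:
After 1 (withdraw($300)): balance=$1700.00 total_interest=$0.00
After 2 (withdraw($300)): balance=$1400.00 total_interest=$0.00
After 3 (deposit($50)): balance=$1450.00 total_interest=$0.00
After 4 (month_end (apply 2% monthly interest)): balance=$1479.00 total_interest=$29.00
After 5 (withdraw($300)): balance=$1179.00 total_interest=$29.00
After 6 (deposit($500)): balance=$1679.00 total_interest=$29.00
After 7 (year_end (apply 12% annual interest)): balance=$1880.48 total_interest=$230.48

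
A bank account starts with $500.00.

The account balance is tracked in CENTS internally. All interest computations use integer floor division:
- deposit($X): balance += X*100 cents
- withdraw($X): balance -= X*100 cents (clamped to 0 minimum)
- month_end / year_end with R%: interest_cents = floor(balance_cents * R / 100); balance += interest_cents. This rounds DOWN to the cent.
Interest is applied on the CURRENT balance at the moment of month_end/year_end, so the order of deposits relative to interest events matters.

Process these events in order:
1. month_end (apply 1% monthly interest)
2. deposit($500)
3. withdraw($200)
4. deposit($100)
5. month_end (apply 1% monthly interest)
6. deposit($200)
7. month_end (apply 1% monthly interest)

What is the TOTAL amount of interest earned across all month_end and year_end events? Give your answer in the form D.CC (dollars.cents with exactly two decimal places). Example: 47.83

Answer: 25.19

Derivation:
After 1 (month_end (apply 1% monthly interest)): balance=$505.00 total_interest=$5.00
After 2 (deposit($500)): balance=$1005.00 total_interest=$5.00
After 3 (withdraw($200)): balance=$805.00 total_interest=$5.00
After 4 (deposit($100)): balance=$905.00 total_interest=$5.00
After 5 (month_end (apply 1% monthly interest)): balance=$914.05 total_interest=$14.05
After 6 (deposit($200)): balance=$1114.05 total_interest=$14.05
After 7 (month_end (apply 1% monthly interest)): balance=$1125.19 total_interest=$25.19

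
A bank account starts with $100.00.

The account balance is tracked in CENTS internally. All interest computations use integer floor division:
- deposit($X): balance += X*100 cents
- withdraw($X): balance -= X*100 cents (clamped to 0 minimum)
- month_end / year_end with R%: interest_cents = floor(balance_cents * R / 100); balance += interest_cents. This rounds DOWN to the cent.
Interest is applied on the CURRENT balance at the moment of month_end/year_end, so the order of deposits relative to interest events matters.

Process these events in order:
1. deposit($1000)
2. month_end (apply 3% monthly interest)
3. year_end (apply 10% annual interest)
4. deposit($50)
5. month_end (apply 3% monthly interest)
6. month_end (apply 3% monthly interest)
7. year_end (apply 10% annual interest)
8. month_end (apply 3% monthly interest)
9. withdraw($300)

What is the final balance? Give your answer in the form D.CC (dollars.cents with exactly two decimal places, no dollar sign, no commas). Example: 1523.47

After 1 (deposit($1000)): balance=$1100.00 total_interest=$0.00
After 2 (month_end (apply 3% monthly interest)): balance=$1133.00 total_interest=$33.00
After 3 (year_end (apply 10% annual interest)): balance=$1246.30 total_interest=$146.30
After 4 (deposit($50)): balance=$1296.30 total_interest=$146.30
After 5 (month_end (apply 3% monthly interest)): balance=$1335.18 total_interest=$185.18
After 6 (month_end (apply 3% monthly interest)): balance=$1375.23 total_interest=$225.23
After 7 (year_end (apply 10% annual interest)): balance=$1512.75 total_interest=$362.75
After 8 (month_end (apply 3% monthly interest)): balance=$1558.13 total_interest=$408.13
After 9 (withdraw($300)): balance=$1258.13 total_interest=$408.13

Answer: 1258.13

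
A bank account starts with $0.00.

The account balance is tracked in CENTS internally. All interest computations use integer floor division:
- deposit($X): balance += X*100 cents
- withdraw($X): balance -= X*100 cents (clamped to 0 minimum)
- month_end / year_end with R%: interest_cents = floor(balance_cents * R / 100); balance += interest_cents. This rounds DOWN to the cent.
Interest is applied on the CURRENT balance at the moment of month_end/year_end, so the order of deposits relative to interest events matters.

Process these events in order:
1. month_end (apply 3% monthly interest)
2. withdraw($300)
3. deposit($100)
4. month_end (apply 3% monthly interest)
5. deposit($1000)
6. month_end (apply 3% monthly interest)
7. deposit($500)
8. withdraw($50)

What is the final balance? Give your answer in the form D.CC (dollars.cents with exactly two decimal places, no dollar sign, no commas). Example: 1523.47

Answer: 1586.09

Derivation:
After 1 (month_end (apply 3% monthly interest)): balance=$0.00 total_interest=$0.00
After 2 (withdraw($300)): balance=$0.00 total_interest=$0.00
After 3 (deposit($100)): balance=$100.00 total_interest=$0.00
After 4 (month_end (apply 3% monthly interest)): balance=$103.00 total_interest=$3.00
After 5 (deposit($1000)): balance=$1103.00 total_interest=$3.00
After 6 (month_end (apply 3% monthly interest)): balance=$1136.09 total_interest=$36.09
After 7 (deposit($500)): balance=$1636.09 total_interest=$36.09
After 8 (withdraw($50)): balance=$1586.09 total_interest=$36.09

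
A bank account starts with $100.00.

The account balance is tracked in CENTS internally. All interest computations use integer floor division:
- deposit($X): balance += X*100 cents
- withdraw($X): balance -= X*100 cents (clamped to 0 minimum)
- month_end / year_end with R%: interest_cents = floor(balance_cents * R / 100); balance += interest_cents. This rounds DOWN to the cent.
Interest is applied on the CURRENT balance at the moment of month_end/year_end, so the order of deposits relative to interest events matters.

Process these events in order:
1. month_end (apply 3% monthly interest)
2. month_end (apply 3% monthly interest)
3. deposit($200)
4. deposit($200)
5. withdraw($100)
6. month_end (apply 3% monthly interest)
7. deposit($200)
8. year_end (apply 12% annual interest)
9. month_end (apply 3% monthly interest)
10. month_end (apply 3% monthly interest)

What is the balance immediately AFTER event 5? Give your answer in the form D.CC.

Answer: 406.09

Derivation:
After 1 (month_end (apply 3% monthly interest)): balance=$103.00 total_interest=$3.00
After 2 (month_end (apply 3% monthly interest)): balance=$106.09 total_interest=$6.09
After 3 (deposit($200)): balance=$306.09 total_interest=$6.09
After 4 (deposit($200)): balance=$506.09 total_interest=$6.09
After 5 (withdraw($100)): balance=$406.09 total_interest=$6.09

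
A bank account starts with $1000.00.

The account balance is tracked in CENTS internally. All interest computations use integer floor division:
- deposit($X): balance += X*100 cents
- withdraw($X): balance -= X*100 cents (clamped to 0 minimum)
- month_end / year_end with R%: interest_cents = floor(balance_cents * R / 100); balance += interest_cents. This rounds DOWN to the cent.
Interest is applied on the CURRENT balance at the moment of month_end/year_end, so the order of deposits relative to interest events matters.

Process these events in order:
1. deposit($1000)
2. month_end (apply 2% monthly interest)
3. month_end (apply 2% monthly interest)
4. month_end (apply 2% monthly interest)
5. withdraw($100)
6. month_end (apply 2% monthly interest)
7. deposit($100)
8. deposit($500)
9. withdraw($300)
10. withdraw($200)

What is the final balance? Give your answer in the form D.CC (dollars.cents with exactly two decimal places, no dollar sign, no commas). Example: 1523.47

Answer: 2162.85

Derivation:
After 1 (deposit($1000)): balance=$2000.00 total_interest=$0.00
After 2 (month_end (apply 2% monthly interest)): balance=$2040.00 total_interest=$40.00
After 3 (month_end (apply 2% monthly interest)): balance=$2080.80 total_interest=$80.80
After 4 (month_end (apply 2% monthly interest)): balance=$2122.41 total_interest=$122.41
After 5 (withdraw($100)): balance=$2022.41 total_interest=$122.41
After 6 (month_end (apply 2% monthly interest)): balance=$2062.85 total_interest=$162.85
After 7 (deposit($100)): balance=$2162.85 total_interest=$162.85
After 8 (deposit($500)): balance=$2662.85 total_interest=$162.85
After 9 (withdraw($300)): balance=$2362.85 total_interest=$162.85
After 10 (withdraw($200)): balance=$2162.85 total_interest=$162.85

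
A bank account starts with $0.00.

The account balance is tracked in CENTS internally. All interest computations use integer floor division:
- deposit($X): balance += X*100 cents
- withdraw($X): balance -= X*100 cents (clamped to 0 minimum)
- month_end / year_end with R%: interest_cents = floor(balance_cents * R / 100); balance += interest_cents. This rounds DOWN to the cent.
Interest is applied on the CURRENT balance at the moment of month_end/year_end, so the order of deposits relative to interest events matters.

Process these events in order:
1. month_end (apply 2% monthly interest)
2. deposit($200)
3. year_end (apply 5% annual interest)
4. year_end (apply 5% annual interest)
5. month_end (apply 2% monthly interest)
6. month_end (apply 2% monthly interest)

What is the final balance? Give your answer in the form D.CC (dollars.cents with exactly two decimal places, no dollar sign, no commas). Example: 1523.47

After 1 (month_end (apply 2% monthly interest)): balance=$0.00 total_interest=$0.00
After 2 (deposit($200)): balance=$200.00 total_interest=$0.00
After 3 (year_end (apply 5% annual interest)): balance=$210.00 total_interest=$10.00
After 4 (year_end (apply 5% annual interest)): balance=$220.50 total_interest=$20.50
After 5 (month_end (apply 2% monthly interest)): balance=$224.91 total_interest=$24.91
After 6 (month_end (apply 2% monthly interest)): balance=$229.40 total_interest=$29.40

Answer: 229.40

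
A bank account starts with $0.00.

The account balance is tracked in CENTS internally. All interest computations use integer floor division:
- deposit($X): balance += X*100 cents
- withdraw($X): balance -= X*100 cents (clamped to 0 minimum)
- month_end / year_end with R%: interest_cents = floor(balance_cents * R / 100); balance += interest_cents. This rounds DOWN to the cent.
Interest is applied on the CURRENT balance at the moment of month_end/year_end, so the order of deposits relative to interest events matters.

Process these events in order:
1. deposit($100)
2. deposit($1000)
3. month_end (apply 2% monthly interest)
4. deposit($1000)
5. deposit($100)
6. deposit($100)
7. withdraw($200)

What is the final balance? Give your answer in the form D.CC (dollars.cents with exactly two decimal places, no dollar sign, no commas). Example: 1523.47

After 1 (deposit($100)): balance=$100.00 total_interest=$0.00
After 2 (deposit($1000)): balance=$1100.00 total_interest=$0.00
After 3 (month_end (apply 2% monthly interest)): balance=$1122.00 total_interest=$22.00
After 4 (deposit($1000)): balance=$2122.00 total_interest=$22.00
After 5 (deposit($100)): balance=$2222.00 total_interest=$22.00
After 6 (deposit($100)): balance=$2322.00 total_interest=$22.00
After 7 (withdraw($200)): balance=$2122.00 total_interest=$22.00

Answer: 2122.00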